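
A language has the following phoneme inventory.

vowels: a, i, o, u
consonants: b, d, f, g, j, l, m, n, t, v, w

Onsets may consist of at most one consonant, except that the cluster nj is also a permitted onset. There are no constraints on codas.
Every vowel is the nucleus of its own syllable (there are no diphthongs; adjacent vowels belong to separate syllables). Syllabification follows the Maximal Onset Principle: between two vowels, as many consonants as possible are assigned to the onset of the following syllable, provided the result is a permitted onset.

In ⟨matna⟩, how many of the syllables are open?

Nuclei (vowels): a, a → 2 syllables.
/a…a/ gap (V1→V2): cluster /tn/ — the longest permitted-onset suffix is /n/; onset = /n/, preceding coda = /t/.
Syllabification: mat.na.
Classifying each syllable: /mat/ (closed), /na/ (open).
Open syllables: 1.

1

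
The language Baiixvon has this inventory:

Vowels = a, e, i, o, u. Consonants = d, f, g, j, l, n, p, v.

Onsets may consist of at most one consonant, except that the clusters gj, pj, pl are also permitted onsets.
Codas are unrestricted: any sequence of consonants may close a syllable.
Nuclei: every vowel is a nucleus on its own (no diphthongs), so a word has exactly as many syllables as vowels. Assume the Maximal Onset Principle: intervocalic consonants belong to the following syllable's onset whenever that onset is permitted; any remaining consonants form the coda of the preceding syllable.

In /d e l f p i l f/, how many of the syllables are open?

Vowels present: e, i; each is a nucleus, giving 2 syllables.
/e…i/ gap (V1→V2): cluster /lfp/ — the longest permitted-onset suffix is /p/; onset = /p/, preceding coda = /lf/.
So the parse is delf.pilf.
Classifying each syllable: /delf/ (closed), /pilf/ (closed).
Open syllables: 0.

0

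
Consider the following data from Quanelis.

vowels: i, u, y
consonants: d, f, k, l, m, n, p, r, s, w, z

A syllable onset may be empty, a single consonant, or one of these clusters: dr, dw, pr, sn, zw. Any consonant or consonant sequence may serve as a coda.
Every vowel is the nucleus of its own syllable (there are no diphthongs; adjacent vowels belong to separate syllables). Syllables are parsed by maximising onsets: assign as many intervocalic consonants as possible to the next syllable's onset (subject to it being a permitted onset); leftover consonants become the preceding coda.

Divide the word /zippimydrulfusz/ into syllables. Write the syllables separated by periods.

Vowels present: i, i, y, u, u; each is a nucleus, giving 5 syllables.
Between /i/ (V1) and /i/ (V2): /pp/ splits as /p/ + /p/ (/p/ is the longest suffix that is a licit onset).
Between /i/ (V2) and /y/ (V3): just /m/ — single C goes to the following onset.
Between /y/ (V3) and /u/ (V4): cluster /dr/ — /dr/ is itself a permitted onset, so the whole cluster goes right; preceding coda = ∅.
Between /u/ (V4) and /u/ (V5): /lf/ splits as /l/ + /f/ (/f/ is the longest suffix that is a licit onset).

zip.pi.my.drul.fusz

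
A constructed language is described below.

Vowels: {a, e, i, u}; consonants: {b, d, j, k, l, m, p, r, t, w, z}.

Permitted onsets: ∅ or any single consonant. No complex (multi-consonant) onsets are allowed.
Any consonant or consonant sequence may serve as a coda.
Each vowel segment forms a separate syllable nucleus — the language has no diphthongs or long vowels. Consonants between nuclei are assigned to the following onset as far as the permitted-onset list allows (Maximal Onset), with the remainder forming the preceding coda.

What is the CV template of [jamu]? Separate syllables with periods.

The vowels are a, u — 2 nuclei, so 2 syllables.
σ1/σ2 boundary: just /m/ — single C goes to the following onset.
Syllabification: ja.mu.
Mapping each syllable to C/V: /ja/ → CV, /mu/ → CV.

CV.CV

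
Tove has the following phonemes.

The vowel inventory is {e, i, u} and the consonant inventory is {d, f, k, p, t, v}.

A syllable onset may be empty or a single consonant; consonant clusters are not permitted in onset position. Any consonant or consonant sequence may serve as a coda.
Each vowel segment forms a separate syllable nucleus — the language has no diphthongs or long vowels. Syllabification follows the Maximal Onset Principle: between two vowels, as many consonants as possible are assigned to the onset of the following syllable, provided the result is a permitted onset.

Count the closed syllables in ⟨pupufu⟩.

0

Nuclei (vowels): u, u, u → 3 syllables.
/u…u/ gap (V1→V2): just /p/ — single C goes to the following onset.
/u…u/ gap (V2→V3): /f/ is a single consonant, so it becomes the next onset.
Result: pu.pu.fu.
Classifying each syllable: /pu/ (open), /pu/ (open), /fu/ (open).
Closed syllables: 0.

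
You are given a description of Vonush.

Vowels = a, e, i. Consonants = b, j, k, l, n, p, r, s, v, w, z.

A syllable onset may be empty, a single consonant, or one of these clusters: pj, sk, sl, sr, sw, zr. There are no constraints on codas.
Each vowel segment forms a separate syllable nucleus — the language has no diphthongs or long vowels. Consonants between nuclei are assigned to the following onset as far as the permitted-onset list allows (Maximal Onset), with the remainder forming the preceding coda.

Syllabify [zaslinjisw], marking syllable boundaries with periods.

Vowels present: a, i, i; each is a nucleus, giving 3 syllables.
V1 /a/ – V2 /i/: cluster /sl/ — /sl/ is itself a permitted onset, so the whole cluster goes right; preceding coda = ∅.
V2 /i/ – V3 /i/: /nj/ splits as /n/ + /j/ (/j/ is the longest suffix that is a licit onset).

za.slin.jisw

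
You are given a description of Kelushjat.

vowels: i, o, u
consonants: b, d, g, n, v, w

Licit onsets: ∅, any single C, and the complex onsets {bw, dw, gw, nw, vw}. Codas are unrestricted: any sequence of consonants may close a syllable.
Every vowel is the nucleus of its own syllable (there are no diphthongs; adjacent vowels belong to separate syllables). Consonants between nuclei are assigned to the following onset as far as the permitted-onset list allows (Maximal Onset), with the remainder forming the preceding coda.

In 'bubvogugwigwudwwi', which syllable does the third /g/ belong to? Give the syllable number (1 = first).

Nuclei (vowels): u, o, u, i, u, i → 6 syllables.
V1 /u/ – V2 /o/: cluster /bv/ — the longest permitted-onset suffix is /v/; onset = /v/, preceding coda = /b/.
V2 /o/ – V3 /u/: just /g/ — single C goes to the following onset.
V3 /u/ – V4 /i/: /gw/ is a licit onset in full, so it all attaches to the next syllable.
V4 /i/ – V5 /u/: cluster /gw/ — /gw/ is itself a permitted onset, so the whole cluster goes right; preceding coda = ∅.
V5 /u/ – V6 /i/: /dww/; trying suffixes from longest down, /w/ is the first permitted one, so coda /dw/ | onset /w/.
Putting it together: bub.vo.gu.gwi.gwudw.wi.
The third /g/ is in the onset of syllable 5 (/gwudw/).

5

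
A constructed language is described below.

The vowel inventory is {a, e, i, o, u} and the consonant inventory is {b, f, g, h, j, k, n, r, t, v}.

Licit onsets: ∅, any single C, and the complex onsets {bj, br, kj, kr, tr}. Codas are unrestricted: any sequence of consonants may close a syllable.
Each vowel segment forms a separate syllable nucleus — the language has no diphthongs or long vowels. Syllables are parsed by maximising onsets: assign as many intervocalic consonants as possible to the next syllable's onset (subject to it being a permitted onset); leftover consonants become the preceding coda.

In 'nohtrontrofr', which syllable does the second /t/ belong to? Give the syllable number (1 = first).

3

The vowels are o, o, o — 3 nuclei, so 3 syllables.
Between /o/ (V1) and /o/ (V2): cluster /htr/ — the longest permitted-onset suffix is /tr/; onset = /tr/, preceding coda = /h/.
Between /o/ (V2) and /o/ (V3): /ntr/; trying suffixes from longest down, /tr/ is the first permitted one, so coda /n/ | onset /tr/.
Syllabification: noh.tron.trofr.
The second /t/ is in the onset of syllable 3 (/trofr/).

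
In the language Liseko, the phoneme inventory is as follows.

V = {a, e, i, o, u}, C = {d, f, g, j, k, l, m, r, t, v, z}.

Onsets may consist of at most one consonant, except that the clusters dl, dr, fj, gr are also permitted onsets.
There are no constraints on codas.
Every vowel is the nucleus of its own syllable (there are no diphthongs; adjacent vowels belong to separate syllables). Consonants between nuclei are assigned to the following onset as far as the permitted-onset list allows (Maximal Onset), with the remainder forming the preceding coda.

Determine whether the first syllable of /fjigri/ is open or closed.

Vowels present: i, i; each is a nucleus, giving 2 syllables.
/i…i/ gap (V1→V2): cluster /gr/ — /gr/ is itself a permitted onset, so the whole cluster goes right; preceding coda = ∅.
So the parse is fji.gri.
Syllable 1 is /fji/; it ends in its nucleus with no coda, so it is open.

open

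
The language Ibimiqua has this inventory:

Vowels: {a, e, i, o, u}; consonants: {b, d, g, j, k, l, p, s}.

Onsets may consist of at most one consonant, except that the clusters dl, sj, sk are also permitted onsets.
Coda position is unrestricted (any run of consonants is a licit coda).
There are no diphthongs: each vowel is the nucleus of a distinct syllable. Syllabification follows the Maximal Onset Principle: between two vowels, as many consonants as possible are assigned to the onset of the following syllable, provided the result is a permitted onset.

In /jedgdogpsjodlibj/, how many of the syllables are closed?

3

Vowels present: e, o, o, i; each is a nucleus, giving 4 syllables.
Between /e/ (V1) and /o/ (V2): cluster /dgd/ — the longest permitted-onset suffix is /d/; onset = /d/, preceding coda = /dg/.
Between /o/ (V2) and /o/ (V3): /gpsj/ — longest licit onset from the right is /sj/, leaving /gp/ as coda.
Between /o/ (V3) and /i/ (V4): cluster /dl/ — /dl/ is itself a permitted onset, so the whole cluster goes right; preceding coda = ∅.
Syllabification: jedg.dogp.sjo.dlibj.
Classifying each syllable: /jedg/ (closed), /dogp/ (closed), /sjo/ (open), /dlibj/ (closed).
Closed syllables: 3.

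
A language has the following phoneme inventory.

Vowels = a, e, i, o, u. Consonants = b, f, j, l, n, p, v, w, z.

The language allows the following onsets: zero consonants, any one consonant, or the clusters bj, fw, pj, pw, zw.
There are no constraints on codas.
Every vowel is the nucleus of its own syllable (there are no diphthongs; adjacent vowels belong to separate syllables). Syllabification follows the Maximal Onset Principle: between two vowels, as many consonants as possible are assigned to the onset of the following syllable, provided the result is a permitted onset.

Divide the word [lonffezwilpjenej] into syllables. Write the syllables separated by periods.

The vowels are o, e, i, e, e — 5 nuclei, so 5 syllables.
/o…e/ gap (V1→V2): /nff/ splits as /nf/ + /f/ (/f/ is the longest suffix that is a licit onset).
/e…i/ gap (V2→V3): cluster /zw/ — /zw/ is itself a permitted onset, so the whole cluster goes right; preceding coda = ∅.
/i…e/ gap (V3→V4): /lpj/ — longest licit onset from the right is /pj/, leaving /l/ as coda.
/e…e/ gap (V4→V5): /n/ → onset of the next syllable (single consonants are always licit onsets).

lonf.fe.zwil.pje.nej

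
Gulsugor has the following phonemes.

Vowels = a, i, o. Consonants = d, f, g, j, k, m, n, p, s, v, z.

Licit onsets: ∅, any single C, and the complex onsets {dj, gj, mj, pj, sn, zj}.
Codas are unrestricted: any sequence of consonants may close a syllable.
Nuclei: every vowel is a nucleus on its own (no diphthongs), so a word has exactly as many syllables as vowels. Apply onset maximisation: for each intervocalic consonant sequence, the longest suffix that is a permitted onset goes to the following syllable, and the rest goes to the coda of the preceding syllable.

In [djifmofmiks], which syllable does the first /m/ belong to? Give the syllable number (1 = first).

2

The vowels are i, o, i — 3 nuclei, so 3 syllables.
V1 /i/ – V2 /o/: /fm/; trying suffixes from longest down, /m/ is the first permitted one, so coda /f/ | onset /m/.
V2 /o/ – V3 /i/: /fm/ splits as /f/ + /m/ (/m/ is the longest suffix that is a licit onset).
Result: djif.mof.miks.
The first /m/ is in the onset of syllable 2 (/mof/).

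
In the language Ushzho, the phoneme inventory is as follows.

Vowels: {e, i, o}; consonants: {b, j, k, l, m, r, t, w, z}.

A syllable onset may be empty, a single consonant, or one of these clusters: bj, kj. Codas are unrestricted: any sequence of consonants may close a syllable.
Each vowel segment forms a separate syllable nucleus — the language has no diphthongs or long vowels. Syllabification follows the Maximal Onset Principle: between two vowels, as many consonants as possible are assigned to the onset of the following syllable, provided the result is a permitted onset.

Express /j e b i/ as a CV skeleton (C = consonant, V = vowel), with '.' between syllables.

Nuclei (vowels): e, i → 2 syllables.
Between /e/ (V1) and /i/ (V2): /b/ → onset of the next syllable (single consonants are always licit onsets).
Result: je.bi.
Mapping each syllable to C/V: /je/ → CV, /bi/ → CV.

CV.CV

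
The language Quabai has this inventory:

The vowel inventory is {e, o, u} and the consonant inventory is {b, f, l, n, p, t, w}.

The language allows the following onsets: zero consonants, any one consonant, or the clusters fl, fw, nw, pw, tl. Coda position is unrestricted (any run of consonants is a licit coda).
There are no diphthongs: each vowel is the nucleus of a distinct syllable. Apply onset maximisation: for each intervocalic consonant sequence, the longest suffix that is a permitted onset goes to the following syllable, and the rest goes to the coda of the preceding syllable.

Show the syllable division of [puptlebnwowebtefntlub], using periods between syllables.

pup.tleb.nwo.web.tefn.tlub

Vowels present: u, e, o, e, e, u; each is a nucleus, giving 6 syllables.
Between /u/ (V1) and /e/ (V2): /ptl/ — longest licit onset from the right is /tl/, leaving /p/ as coda.
Between /e/ (V2) and /o/ (V3): /bnw/ — longest licit onset from the right is /nw/, leaving /b/ as coda.
Between /o/ (V3) and /e/ (V4): /w/ is a single consonant, so it becomes the next onset.
Between /e/ (V4) and /e/ (V5): /bt/ splits as /b/ + /t/ (/t/ is the longest suffix that is a licit onset).
Between /e/ (V5) and /u/ (V6): cluster /fntl/ — the longest permitted-onset suffix is /tl/; onset = /tl/, preceding coda = /fn/.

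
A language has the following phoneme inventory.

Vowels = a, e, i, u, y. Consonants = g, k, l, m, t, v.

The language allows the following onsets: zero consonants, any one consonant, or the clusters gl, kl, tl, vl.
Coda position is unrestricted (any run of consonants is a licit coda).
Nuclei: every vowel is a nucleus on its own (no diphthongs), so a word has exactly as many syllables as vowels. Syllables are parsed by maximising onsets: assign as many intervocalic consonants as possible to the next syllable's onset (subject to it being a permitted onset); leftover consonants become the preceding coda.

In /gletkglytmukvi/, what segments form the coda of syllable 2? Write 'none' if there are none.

The vowels are e, y, u, i — 4 nuclei, so 4 syllables.
σ1/σ2 boundary: cluster /tkgl/ — the longest permitted-onset suffix is /gl/; onset = /gl/, preceding coda = /tk/.
σ2/σ3 boundary: /tm/; trying suffixes from longest down, /m/ is the first permitted one, so coda /t/ | onset /m/.
σ3/σ4 boundary: /kv/; trying suffixes from longest down, /v/ is the first permitted one, so coda /k/ | onset /v/.
So the parse is gletk.glyt.muk.vi.
Syllable 2 is /glyt/: onset /gl/, nucleus /y/, coda /t/.

t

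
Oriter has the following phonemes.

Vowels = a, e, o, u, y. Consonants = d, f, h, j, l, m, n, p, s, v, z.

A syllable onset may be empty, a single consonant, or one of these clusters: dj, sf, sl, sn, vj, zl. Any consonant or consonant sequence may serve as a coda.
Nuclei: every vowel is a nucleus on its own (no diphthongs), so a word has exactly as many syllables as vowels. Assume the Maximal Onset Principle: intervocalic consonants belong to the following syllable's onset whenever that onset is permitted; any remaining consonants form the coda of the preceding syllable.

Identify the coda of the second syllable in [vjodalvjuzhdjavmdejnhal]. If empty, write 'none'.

Vowels present: o, a, u, a, e, a; each is a nucleus, giving 6 syllables.
/o…a/ gap (V1→V2): /d/ is a single consonant, so it becomes the next onset.
/a…u/ gap (V2→V3): /lvj/ splits as /l/ + /vj/ (/vj/ is the longest suffix that is a licit onset).
/u…a/ gap (V3→V4): cluster /zhdj/ — the longest permitted-onset suffix is /dj/; onset = /dj/, preceding coda = /zh/.
/a…e/ gap (V4→V5): /vmd/; trying suffixes from longest down, /d/ is the first permitted one, so coda /vm/ | onset /d/.
/e…a/ gap (V5→V6): /jnh/ — longest licit onset from the right is /h/, leaving /jn/ as coda.
Putting it together: vjo.dal.vjuzh.djavm.dejn.hal.
Syllable 2 is /dal/: onset /d/, nucleus /a/, coda /l/.

l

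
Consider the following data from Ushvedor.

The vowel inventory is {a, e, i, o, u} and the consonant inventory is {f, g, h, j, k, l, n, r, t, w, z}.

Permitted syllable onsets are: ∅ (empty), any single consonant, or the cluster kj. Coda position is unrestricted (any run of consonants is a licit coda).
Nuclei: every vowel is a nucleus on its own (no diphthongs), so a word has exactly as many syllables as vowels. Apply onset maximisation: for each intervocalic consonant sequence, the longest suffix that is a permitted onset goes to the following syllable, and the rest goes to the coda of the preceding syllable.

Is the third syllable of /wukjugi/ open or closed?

open

Nuclei (vowels): u, u, i → 3 syllables.
V1 /u/ – V2 /u/: /kj/ — entire cluster is a permitted onset → onset /kj/, coda ∅.
V2 /u/ – V3 /i/: just /g/ — single C goes to the following onset.
Syllabification: wu.kju.gi.
Syllable 3 is /gi/; it ends in its nucleus with no coda, so it is open.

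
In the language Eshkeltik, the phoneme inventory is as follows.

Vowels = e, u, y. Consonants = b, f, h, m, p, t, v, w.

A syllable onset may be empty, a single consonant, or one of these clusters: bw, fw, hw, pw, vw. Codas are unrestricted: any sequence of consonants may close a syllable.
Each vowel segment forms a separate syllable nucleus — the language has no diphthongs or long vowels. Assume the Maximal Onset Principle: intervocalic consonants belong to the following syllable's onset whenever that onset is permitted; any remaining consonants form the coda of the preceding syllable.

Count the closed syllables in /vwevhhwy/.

Vowels present: e, y; each is a nucleus, giving 2 syllables.
V1 /e/ – V2 /y/: /vhhw/ — longest licit onset from the right is /hw/, leaving /vh/ as coda.
Result: vwevh.hwy.
Classifying each syllable: /vwevh/ (closed), /hwy/ (open).
Closed syllables: 1.

1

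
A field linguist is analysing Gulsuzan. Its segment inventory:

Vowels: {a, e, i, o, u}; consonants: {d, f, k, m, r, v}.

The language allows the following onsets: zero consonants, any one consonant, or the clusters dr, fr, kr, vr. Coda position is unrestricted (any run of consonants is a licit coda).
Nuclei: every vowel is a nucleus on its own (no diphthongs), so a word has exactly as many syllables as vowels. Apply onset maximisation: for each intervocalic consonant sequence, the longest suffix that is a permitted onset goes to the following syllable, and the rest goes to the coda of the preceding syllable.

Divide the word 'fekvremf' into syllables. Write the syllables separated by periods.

Nuclei (vowels): e, e → 2 syllables.
/e…e/ gap (V1→V2): /kvr/ — longest licit onset from the right is /vr/, leaving /k/ as coda.

fek.vremf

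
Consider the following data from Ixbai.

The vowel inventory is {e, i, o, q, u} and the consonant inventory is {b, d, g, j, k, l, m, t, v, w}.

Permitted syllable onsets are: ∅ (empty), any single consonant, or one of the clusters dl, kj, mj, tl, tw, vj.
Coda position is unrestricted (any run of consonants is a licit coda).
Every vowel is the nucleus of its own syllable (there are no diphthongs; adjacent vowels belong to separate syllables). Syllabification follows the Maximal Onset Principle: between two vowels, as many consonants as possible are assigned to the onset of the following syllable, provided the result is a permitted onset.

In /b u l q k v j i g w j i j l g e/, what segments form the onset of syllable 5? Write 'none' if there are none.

g

Vowels present: u, q, i, i, e; each is a nucleus, giving 5 syllables.
Between /u/ (V1) and /q/ (V2): /l/ → onset of the next syllable (single consonants are always licit onsets).
Between /q/ (V2) and /i/ (V3): cluster /kvj/ — the longest permitted-onset suffix is /vj/; onset = /vj/, preceding coda = /k/.
Between /i/ (V3) and /i/ (V4): /gwj/ splits as /gw/ + /j/ (/j/ is the longest suffix that is a licit onset).
Between /i/ (V4) and /e/ (V5): /jlg/ splits as /jl/ + /g/ (/g/ is the longest suffix that is a licit onset).
Syllabification: bu.lqk.vjigw.jijl.ge.
Syllable 5 is /ge/: onset /g/, nucleus /e/, coda ∅.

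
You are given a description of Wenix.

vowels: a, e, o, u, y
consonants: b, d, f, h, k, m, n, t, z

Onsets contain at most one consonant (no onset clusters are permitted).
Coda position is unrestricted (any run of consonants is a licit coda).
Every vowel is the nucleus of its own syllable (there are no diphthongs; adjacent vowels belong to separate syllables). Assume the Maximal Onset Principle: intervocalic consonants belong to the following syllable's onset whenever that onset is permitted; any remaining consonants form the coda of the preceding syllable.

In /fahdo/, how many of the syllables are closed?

1

The vowels are a, o — 2 nuclei, so 2 syllables.
σ1/σ2 boundary: /hd/ splits as /h/ + /d/ (/d/ is the longest suffix that is a licit onset).
Syllabification: fah.do.
Classifying each syllable: /fah/ (closed), /do/ (open).
Closed syllables: 1.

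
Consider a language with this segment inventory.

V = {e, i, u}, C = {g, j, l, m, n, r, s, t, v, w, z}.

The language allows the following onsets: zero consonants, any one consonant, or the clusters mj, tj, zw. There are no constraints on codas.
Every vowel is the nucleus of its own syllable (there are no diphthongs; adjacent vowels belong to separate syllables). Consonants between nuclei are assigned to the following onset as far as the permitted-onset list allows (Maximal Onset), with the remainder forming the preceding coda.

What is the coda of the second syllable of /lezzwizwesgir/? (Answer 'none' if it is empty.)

none

Nuclei (vowels): e, i, e, i → 4 syllables.
Between /e/ (V1) and /i/ (V2): /zzw/ splits as /z/ + /zw/ (/zw/ is the longest suffix that is a licit onset).
Between /i/ (V2) and /e/ (V3): /zw/ — entire cluster is a permitted onset → onset /zw/, coda ∅.
Between /e/ (V3) and /i/ (V4): /sg/ — longest licit onset from the right is /g/, leaving /s/ as coda.
Result: lez.zwi.zwes.gir.
Syllable 2 is /zwi/: onset /zw/, nucleus /i/, coda ∅.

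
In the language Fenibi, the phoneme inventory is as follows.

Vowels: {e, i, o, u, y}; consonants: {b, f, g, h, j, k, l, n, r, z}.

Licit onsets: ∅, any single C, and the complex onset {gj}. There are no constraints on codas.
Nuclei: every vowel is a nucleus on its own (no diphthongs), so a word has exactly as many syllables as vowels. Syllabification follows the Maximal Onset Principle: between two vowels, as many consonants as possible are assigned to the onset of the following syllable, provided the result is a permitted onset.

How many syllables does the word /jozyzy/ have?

Vowels present: o, y, y; each is a nucleus, giving 3 syllables.

3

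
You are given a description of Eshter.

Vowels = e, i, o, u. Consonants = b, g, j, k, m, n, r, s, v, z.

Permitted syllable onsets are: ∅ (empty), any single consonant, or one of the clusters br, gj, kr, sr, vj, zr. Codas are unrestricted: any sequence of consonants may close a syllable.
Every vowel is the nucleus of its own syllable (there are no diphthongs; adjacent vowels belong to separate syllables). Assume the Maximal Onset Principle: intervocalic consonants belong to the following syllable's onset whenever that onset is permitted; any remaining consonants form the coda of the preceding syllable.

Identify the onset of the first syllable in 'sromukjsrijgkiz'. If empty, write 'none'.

sr

Vowels present: o, u, i, i; each is a nucleus, giving 4 syllables.
/o…u/ gap (V1→V2): just /m/ — single C goes to the following onset.
/u…i/ gap (V2→V3): /kjsr/ splits as /kj/ + /sr/ (/sr/ is the longest suffix that is a licit onset).
/i…i/ gap (V3→V4): /jgk/ splits as /jg/ + /k/ (/k/ is the longest suffix that is a licit onset).
Putting it together: sro.mukj.srijg.kiz.
Syllable 1 is /sro/: onset /sr/, nucleus /o/, coda ∅.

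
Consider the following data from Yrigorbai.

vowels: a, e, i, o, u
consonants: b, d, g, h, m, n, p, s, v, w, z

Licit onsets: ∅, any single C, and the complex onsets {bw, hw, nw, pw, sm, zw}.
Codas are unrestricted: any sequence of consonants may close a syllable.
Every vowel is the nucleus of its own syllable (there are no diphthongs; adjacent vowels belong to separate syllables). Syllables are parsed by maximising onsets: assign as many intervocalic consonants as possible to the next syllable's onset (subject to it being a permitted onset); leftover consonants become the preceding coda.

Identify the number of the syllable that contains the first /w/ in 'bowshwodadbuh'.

1

The vowels are o, o, a, u — 4 nuclei, so 4 syllables.
V1 /o/ – V2 /o/: cluster /wshw/ — the longest permitted-onset suffix is /hw/; onset = /hw/, preceding coda = /ws/.
V2 /o/ – V3 /a/: just /d/ — single C goes to the following onset.
V3 /a/ – V4 /u/: /db/; trying suffixes from longest down, /b/ is the first permitted one, so coda /d/ | onset /b/.
So the parse is bows.hwo.dad.buh.
The first /w/ is in the coda of syllable 1 (/bows/).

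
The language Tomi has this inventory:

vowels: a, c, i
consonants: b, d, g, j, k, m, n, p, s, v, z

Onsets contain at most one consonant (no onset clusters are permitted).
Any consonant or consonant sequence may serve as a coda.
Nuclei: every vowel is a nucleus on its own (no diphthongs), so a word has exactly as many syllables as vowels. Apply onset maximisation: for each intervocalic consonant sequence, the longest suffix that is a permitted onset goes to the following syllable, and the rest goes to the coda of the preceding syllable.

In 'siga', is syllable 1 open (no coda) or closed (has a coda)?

open

Nuclei (vowels): i, a → 2 syllables.
Between /i/ (V1) and /a/ (V2): /g/ is a single consonant, so it becomes the next onset.
So the parse is si.ga.
Syllable 1 is /si/; it ends in its nucleus with no coda, so it is open.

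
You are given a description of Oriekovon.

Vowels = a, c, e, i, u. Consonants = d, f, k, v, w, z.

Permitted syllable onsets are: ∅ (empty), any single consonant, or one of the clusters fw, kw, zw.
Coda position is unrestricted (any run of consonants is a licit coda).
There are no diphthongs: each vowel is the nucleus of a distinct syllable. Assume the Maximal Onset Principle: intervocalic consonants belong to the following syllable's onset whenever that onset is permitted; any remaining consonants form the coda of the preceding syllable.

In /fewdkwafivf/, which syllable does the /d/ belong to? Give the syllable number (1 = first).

1

Vowels present: e, a, i; each is a nucleus, giving 3 syllables.
/e…a/ gap (V1→V2): /wdkw/ splits as /wd/ + /kw/ (/kw/ is the longest suffix that is a licit onset).
/a…i/ gap (V2→V3): /f/ → onset of the next syllable (single consonants are always licit onsets).
Syllabification: fewd.kwa.fivf.
The /d/ is in the coda of syllable 1 (/fewd/).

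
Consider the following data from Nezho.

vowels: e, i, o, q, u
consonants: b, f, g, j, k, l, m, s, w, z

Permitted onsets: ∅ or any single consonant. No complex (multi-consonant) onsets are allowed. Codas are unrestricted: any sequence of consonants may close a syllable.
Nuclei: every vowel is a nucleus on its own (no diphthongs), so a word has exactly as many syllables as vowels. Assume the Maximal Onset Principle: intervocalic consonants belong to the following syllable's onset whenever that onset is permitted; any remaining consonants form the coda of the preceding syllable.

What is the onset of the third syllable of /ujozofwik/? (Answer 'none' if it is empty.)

z

Nuclei (vowels): u, o, o, i → 4 syllables.
σ1/σ2 boundary: just /j/ — single C goes to the following onset.
σ2/σ3 boundary: just /z/ — single C goes to the following onset.
σ3/σ4 boundary: /fw/ splits as /f/ + /w/ (/w/ is the longest suffix that is a licit onset).
Syllabification: u.jo.zof.wik.
Syllable 3 is /zof/: onset /z/, nucleus /o/, coda /f/.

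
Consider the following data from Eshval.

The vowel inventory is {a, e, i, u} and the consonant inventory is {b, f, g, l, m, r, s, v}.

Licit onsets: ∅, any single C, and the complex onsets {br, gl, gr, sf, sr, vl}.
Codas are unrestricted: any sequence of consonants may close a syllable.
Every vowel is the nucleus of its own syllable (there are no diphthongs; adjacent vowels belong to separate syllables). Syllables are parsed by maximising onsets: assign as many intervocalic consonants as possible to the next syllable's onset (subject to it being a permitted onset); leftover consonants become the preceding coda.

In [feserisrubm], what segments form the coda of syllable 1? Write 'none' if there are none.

none

The vowels are e, e, i, u — 4 nuclei, so 4 syllables.
σ1/σ2 boundary: /s/ → onset of the next syllable (single consonants are always licit onsets).
σ2/σ3 boundary: /r/ → onset of the next syllable (single consonants are always licit onsets).
σ3/σ4 boundary: /sr/ — entire cluster is a permitted onset → onset /sr/, coda ∅.
So the parse is fe.se.ri.srubm.
Syllable 1 is /fe/: onset /f/, nucleus /e/, coda ∅.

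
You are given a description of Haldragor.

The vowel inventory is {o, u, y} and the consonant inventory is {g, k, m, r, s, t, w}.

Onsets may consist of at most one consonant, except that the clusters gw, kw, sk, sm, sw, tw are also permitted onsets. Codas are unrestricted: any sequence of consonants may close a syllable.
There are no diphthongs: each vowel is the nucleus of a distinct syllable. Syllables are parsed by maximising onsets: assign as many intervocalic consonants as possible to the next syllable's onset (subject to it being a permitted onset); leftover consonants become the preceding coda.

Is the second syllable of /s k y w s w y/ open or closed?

Vowels present: y, y; each is a nucleus, giving 2 syllables.
σ1/σ2 boundary: /wsw/ splits as /w/ + /sw/ (/sw/ is the longest suffix that is a licit onset).
Putting it together: skyw.swy.
Syllable 2 is /swy/; it ends in its nucleus with no coda, so it is open.

open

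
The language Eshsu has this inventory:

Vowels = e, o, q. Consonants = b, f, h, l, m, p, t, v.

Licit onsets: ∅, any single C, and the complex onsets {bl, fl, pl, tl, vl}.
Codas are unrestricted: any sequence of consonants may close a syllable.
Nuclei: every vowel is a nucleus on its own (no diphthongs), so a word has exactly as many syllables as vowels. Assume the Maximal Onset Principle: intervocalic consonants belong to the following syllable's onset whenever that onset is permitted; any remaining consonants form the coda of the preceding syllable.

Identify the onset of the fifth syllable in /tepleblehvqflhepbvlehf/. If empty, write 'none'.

The vowels are e, e, e, q, e, e — 6 nuclei, so 6 syllables.
/e…e/ gap (V1→V2): cluster /pl/ — /pl/ is itself a permitted onset, so the whole cluster goes right; preceding coda = ∅.
/e…e/ gap (V2→V3): /bl/ is a licit onset in full, so it all attaches to the next syllable.
/e…q/ gap (V3→V4): /hv/ splits as /h/ + /v/ (/v/ is the longest suffix that is a licit onset).
/q…e/ gap (V4→V5): /flh/ splits as /fl/ + /h/ (/h/ is the longest suffix that is a licit onset).
/e…e/ gap (V5→V6): /pbvl/ — longest licit onset from the right is /vl/, leaving /pb/ as coda.
Result: te.ple.bleh.vqfl.hepb.vlehf.
Syllable 5 is /hepb/: onset /h/, nucleus /e/, coda /pb/.

h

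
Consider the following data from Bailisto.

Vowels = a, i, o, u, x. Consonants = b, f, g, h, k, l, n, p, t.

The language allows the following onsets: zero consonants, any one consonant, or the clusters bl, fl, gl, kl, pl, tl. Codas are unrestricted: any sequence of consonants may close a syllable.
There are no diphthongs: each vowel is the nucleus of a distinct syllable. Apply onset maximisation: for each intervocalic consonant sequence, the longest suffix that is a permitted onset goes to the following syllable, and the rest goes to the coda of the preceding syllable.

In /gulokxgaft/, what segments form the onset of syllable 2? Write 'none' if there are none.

l

Vowels present: u, o, x, a; each is a nucleus, giving 4 syllables.
Between /u/ (V1) and /o/ (V2): /l/ → onset of the next syllable (single consonants are always licit onsets).
Between /o/ (V2) and /x/ (V3): just /k/ — single C goes to the following onset.
Between /x/ (V3) and /a/ (V4): just /g/ — single C goes to the following onset.
Syllabification: gu.lo.kx.gaft.
Syllable 2 is /lo/: onset /l/, nucleus /o/, coda ∅.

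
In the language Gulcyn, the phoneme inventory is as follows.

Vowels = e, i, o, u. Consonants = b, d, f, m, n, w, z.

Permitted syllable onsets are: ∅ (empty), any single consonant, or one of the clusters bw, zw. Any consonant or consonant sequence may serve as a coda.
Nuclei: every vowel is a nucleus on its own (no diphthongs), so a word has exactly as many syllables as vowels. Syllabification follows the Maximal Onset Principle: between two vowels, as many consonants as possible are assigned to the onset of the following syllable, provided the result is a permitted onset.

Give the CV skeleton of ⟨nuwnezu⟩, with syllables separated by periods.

CVC.CV.CV

Vowels present: u, e, u; each is a nucleus, giving 3 syllables.
σ1/σ2 boundary: /wn/ — longest licit onset from the right is /n/, leaving /w/ as coda.
σ2/σ3 boundary: /z/ → onset of the next syllable (single consonants are always licit onsets).
Syllabification: nuw.ne.zu.
Mapping each syllable to C/V: /nuw/ → CVC, /ne/ → CV, /zu/ → CV.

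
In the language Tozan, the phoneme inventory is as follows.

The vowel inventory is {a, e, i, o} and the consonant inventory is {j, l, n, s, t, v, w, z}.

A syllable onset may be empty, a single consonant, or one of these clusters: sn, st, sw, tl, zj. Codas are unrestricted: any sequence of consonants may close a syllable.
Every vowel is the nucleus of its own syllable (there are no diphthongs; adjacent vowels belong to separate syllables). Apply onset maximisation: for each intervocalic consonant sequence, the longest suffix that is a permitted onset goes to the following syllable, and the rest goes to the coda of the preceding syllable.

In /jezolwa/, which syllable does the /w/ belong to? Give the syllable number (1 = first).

3

Nuclei (vowels): e, o, a → 3 syllables.
V1 /e/ – V2 /o/: just /z/ — single C goes to the following onset.
V2 /o/ – V3 /a/: cluster /lw/ — the longest permitted-onset suffix is /w/; onset = /w/, preceding coda = /l/.
So the parse is je.zol.wa.
The /w/ is in the onset of syllable 3 (/wa/).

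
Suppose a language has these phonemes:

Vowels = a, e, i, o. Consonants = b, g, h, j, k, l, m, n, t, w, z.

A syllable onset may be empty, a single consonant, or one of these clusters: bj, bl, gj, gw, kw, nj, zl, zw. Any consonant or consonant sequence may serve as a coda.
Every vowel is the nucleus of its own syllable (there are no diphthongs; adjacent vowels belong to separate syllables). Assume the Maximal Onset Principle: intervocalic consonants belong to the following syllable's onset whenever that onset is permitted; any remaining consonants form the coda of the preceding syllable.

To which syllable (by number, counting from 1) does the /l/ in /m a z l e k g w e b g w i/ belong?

Nuclei (vowels): a, e, e, i → 4 syllables.
V1 /a/ – V2 /e/: /zl/ is a licit onset in full, so it all attaches to the next syllable.
V2 /e/ – V3 /e/: cluster /kgw/ — the longest permitted-onset suffix is /gw/; onset = /gw/, preceding coda = /k/.
V3 /e/ – V4 /i/: /bgw/ — longest licit onset from the right is /gw/, leaving /b/ as coda.
So the parse is ma.zlek.gweb.gwi.
The /l/ is in the onset of syllable 2 (/zlek/).

2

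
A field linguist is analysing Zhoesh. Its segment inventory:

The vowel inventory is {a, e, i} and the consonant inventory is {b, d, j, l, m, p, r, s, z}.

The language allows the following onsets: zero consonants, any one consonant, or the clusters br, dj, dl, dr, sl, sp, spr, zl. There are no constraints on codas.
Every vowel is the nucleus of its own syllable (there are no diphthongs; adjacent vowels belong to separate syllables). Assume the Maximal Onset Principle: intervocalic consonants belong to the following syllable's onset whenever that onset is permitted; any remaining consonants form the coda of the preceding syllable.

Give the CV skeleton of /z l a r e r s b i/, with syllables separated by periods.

CCV.CVCC.CV

The vowels are a, e, i — 3 nuclei, so 3 syllables.
/a…e/ gap (V1→V2): just /r/ — single C goes to the following onset.
/e…i/ gap (V2→V3): /rsb/ — longest licit onset from the right is /b/, leaving /rs/ as coda.
So the parse is zla.rers.bi.
Mapping each syllable to C/V: /zla/ → CCV, /rers/ → CVCC, /bi/ → CV.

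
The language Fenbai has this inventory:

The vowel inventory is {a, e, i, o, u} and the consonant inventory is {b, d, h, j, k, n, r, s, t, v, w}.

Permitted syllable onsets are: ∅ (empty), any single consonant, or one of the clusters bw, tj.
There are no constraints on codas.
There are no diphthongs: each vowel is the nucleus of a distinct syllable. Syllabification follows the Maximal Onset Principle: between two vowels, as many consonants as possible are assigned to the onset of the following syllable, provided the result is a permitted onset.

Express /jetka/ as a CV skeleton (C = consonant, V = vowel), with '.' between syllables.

CVC.CV

Vowels present: e, a; each is a nucleus, giving 2 syllables.
Between /e/ (V1) and /a/ (V2): /tk/ splits as /t/ + /k/ (/k/ is the longest suffix that is a licit onset).
Result: jet.ka.
Mapping each syllable to C/V: /jet/ → CVC, /ka/ → CV.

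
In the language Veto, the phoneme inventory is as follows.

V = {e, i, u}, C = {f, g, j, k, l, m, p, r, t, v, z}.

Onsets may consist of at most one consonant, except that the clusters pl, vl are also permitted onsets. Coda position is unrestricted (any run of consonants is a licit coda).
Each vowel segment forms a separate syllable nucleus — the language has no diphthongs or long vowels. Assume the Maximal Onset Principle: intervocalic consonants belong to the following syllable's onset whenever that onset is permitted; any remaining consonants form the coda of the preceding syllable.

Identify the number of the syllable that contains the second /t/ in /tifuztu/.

The vowels are i, u, u — 3 nuclei, so 3 syllables.
/i…u/ gap (V1→V2): /f/ → onset of the next syllable (single consonants are always licit onsets).
/u…u/ gap (V2→V3): /zt/; trying suffixes from longest down, /t/ is the first permitted one, so coda /z/ | onset /t/.
Result: ti.fuz.tu.
The second /t/ is in the onset of syllable 3 (/tu/).

3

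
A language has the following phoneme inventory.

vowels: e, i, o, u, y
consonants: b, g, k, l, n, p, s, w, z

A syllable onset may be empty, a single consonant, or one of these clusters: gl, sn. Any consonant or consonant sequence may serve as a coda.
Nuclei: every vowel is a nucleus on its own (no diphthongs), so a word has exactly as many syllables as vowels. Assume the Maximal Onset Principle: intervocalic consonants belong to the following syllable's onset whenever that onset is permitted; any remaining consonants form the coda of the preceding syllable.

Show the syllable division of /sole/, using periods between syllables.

The vowels are o, e — 2 nuclei, so 2 syllables.
/o…e/ gap (V1→V2): /l/ is a single consonant, so it becomes the next onset.

so.le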